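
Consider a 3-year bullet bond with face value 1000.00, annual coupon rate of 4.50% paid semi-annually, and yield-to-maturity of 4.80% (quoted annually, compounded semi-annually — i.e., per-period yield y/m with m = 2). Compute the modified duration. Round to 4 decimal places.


Answer: Modified duration = 2.7724

Derivation:
Coupon per period c = face * coupon_rate / m = 22.500000
Periods per year m = 2; per-period yield y/m = 0.024000
Number of cashflows N = 6
Cashflows (t years, CF_t, discount factor 1/(1+y/m)^(m*t), PV):
  t = 0.5000: CF_t = 22.500000, DF = 0.976562, PV = 21.972656
  t = 1.0000: CF_t = 22.500000, DF = 0.953674, PV = 21.457672
  t = 1.5000: CF_t = 22.500000, DF = 0.931323, PV = 20.954758
  t = 2.0000: CF_t = 22.500000, DF = 0.909495, PV = 20.463631
  t = 2.5000: CF_t = 22.500000, DF = 0.888178, PV = 19.984014
  t = 3.0000: CF_t = 1022.500000, DF = 0.867362, PV = 886.877377
Price P = sum_t PV_t = 991.710109
First compute Macaulay numerator sum_t t * PV_t:
  t * PV_t at t = 0.5000: 10.986328
  t * PV_t at t = 1.0000: 21.457672
  t * PV_t at t = 1.5000: 31.432137
  t * PV_t at t = 2.0000: 40.927262
  t * PV_t at t = 2.5000: 49.960036
  t * PV_t at t = 3.0000: 2660.632131
Macaulay duration D = 2815.395566 / 991.710109 = 2.838930
Modified duration = D / (1 + y/m) = 2.838930 / (1 + 0.024000) = 2.772393


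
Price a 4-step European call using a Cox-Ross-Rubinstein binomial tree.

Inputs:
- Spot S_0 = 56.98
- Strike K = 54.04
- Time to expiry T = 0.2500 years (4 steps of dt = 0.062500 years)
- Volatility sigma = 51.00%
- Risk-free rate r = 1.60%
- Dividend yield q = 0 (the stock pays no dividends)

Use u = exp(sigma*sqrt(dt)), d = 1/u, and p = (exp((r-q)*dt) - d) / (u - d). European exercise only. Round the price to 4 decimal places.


dt = T/N = 0.062500
u = exp(sigma*sqrt(dt)) = 1.135985; d = 1/u = 0.880293
p = (exp((r-q)*dt) - d) / (u - d) = 0.472081
Discount per step: exp(-r*dt) = 0.999000
Stock lattice S(k, i) with i counting down-moves:
  k=0: S(0,0) = 56.9800
  k=1: S(1,0) = 64.7284; S(1,1) = 50.1591
  k=2: S(2,0) = 73.5305; S(2,1) = 56.9800; S(2,2) = 44.1547
  k=3: S(3,0) = 83.5295; S(3,1) = 64.7284; S(3,2) = 50.1591; S(3,3) = 38.8691
  k=4: S(4,0) = 94.8883; S(4,1) = 73.5305; S(4,2) = 56.9800; S(4,3) = 44.1547; S(4,4) = 34.2162
Terminal payoffs V(N, i) = max(S_T - K, 0):
  V(4,0) = 40.848292; V(4,1) = 19.490503; V(4,2) = 2.940000; V(4,3) = 0.000000; V(4,4) = 0.000000
Backward induction: V(k, i) = exp(-r*dt) * [p * V(k+1, i) + (1-p) * V(k+1, i+1)].
  V(3,0) = exp(-r*dt) * [p*40.848292 + (1-p)*19.490503] = 29.543552
  V(3,1) = exp(-r*dt) * [p*19.490503 + (1-p)*2.940000] = 10.742431
  V(3,2) = exp(-r*dt) * [p*2.940000 + (1-p)*0.000000] = 1.386531
  V(3,3) = exp(-r*dt) * [p*0.000000 + (1-p)*0.000000] = 0.000000
  V(2,0) = exp(-r*dt) * [p*29.543552 + (1-p)*10.742431] = 19.598475
  V(2,1) = exp(-r*dt) * [p*10.742431 + (1-p)*1.386531] = 5.797473
  V(2,2) = exp(-r*dt) * [p*1.386531 + (1-p)*0.000000] = 0.653901
  V(1,0) = exp(-r*dt) * [p*19.598475 + (1-p)*5.797473] = 12.300358
  V(1,1) = exp(-r*dt) * [p*5.797473 + (1-p)*0.653901] = 3.079003
  V(0,0) = exp(-r*dt) * [p*12.300358 + (1-p)*3.079003] = 7.424801

Answer: Price = V(0,0) = 7.4248


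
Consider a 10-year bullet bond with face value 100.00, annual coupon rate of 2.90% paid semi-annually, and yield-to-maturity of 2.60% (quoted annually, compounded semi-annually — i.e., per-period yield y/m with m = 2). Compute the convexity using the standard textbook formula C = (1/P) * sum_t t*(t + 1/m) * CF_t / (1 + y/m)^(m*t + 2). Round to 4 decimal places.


Coupon per period c = face * coupon_rate / m = 1.450000
Periods per year m = 2; per-period yield y/m = 0.013000
Number of cashflows N = 20
Cashflows (t years, CF_t, discount factor 1/(1+y/m)^(m*t), PV):
  t = 0.5000: CF_t = 1.450000, DF = 0.987167, PV = 1.431392
  t = 1.0000: CF_t = 1.450000, DF = 0.974498, PV = 1.413023
  t = 1.5000: CF_t = 1.450000, DF = 0.961992, PV = 1.394889
  t = 2.0000: CF_t = 1.450000, DF = 0.949647, PV = 1.376988
  t = 2.5000: CF_t = 1.450000, DF = 0.937460, PV = 1.359317
  t = 3.0000: CF_t = 1.450000, DF = 0.925429, PV = 1.341873
  t = 3.5000: CF_t = 1.450000, DF = 0.913553, PV = 1.324652
  t = 4.0000: CF_t = 1.450000, DF = 0.901829, PV = 1.307653
  t = 4.5000: CF_t = 1.450000, DF = 0.890256, PV = 1.290871
  t = 5.0000: CF_t = 1.450000, DF = 0.878831, PV = 1.274305
  t = 5.5000: CF_t = 1.450000, DF = 0.867553, PV = 1.257952
  t = 6.0000: CF_t = 1.450000, DF = 0.856420, PV = 1.241809
  t = 6.5000: CF_t = 1.450000, DF = 0.845429, PV = 1.225872
  t = 7.0000: CF_t = 1.450000, DF = 0.834580, PV = 1.210140
  t = 7.5000: CF_t = 1.450000, DF = 0.823869, PV = 1.194610
  t = 8.0000: CF_t = 1.450000, DF = 0.813296, PV = 1.179280
  t = 8.5000: CF_t = 1.450000, DF = 0.802859, PV = 1.164146
  t = 9.0000: CF_t = 1.450000, DF = 0.792556, PV = 1.149206
  t = 9.5000: CF_t = 1.450000, DF = 0.782385, PV = 1.134458
  t = 10.0000: CF_t = 101.450000, DF = 0.772345, PV = 78.354356
Price P = sum_t PV_t = 102.626794
Convexity numerator sum_t t*(t + 1/m) * CF_t / (1+y/m)^(m*t + 2):
  t = 0.5000: term = 0.697445
  t = 1.0000: term = 2.065482
  t = 1.5000: term = 4.077951
  t = 2.0000: term = 6.709364
  t = 2.5000: term = 9.934892
  t = 3.0000: term = 13.730354
  t = 3.5000: term = 18.072200
  t = 4.0000: term = 22.937499
  t = 4.5000: term = 28.303922
  t = 5.0000: term = 34.149736
  t = 5.5000: term = 40.453784
  t = 6.0000: term = 47.195476
  t = 6.5000: term = 54.354777
  t = 7.0000: term = 61.912192
  t = 7.5000: term = 69.848757
  t = 8.0000: term = 78.146026
  t = 8.5000: term = 86.786061
  t = 9.0000: term = 95.751417
  t = 9.5000: term = 105.025137
  t = 10.0000: term = 8017.400014
Convexity = (1/P) * sum = 8797.552486 / 102.626794 = 85.723739

Answer: Convexity = 85.7237


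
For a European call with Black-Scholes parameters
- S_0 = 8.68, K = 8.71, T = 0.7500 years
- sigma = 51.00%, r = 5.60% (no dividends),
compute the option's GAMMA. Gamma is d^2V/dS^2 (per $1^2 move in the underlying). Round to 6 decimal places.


d1 = 0.3081176603; d2 = -0.1335552956
phi(d1) = 0.3804476172; exp(-qT) = 1.0000000000; exp(-rT) = 0.9588697806
Gamma = exp(-qT) * phi(d1) / (S * sigma * sqrt(T)) = 1.0000000000 * 0.3804476172 / (8.6800 * 0.5100 * 0.8660254038) = 0.099237

Answer: Gamma = 0.099237


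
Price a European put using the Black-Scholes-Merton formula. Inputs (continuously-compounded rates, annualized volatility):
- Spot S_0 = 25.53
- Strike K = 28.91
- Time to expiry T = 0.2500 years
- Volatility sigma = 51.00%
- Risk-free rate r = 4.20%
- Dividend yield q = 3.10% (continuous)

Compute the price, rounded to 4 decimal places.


Answer: Price = 4.6770

Derivation:
d1 = (ln(S/K) + (r - q + 0.5*sigma^2) * T) / (sigma * sqrt(T)) = -0.34929735
d2 = d1 - sigma * sqrt(T) = -0.60429735
exp(-rT) = 0.98955493; exp(-qT) = 0.99227995
P = K * exp(-rT) * N(-d2) - S_0 * exp(-qT) * N(-d1)
N(-d1) = 0.63656696; N(-d2) = 0.72717702
P = 28.9100 * 0.98955493 * 0.72717702 - 25.5300 * 0.99227995 * 0.63656696 = 4.6770


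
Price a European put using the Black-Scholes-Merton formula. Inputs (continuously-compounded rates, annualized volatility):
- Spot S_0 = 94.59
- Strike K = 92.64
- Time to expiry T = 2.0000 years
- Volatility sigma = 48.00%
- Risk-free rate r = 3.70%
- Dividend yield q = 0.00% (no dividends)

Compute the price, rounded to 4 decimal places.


Answer: Price = 19.9414

Derivation:
d1 = (ln(S/K) + (r - q + 0.5*sigma^2) * T) / (sigma * sqrt(T)) = 0.47911014
d2 = d1 - sigma * sqrt(T) = -0.19971237
exp(-rT) = 0.92867169; exp(-qT) = 1.00000000
P = K * exp(-rT) * N(-d2) - S_0 * exp(-qT) * N(-d1)
N(-d1) = 0.31593014; N(-d2) = 0.57914723
P = 92.6400 * 0.92867169 * 0.57914723 - 94.5900 * 1.00000000 * 0.31593014 = 19.9414


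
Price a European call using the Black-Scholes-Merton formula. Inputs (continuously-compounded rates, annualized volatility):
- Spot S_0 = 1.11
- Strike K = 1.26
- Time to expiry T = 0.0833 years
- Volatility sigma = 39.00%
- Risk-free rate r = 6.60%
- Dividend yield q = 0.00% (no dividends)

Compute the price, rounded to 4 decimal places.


Answer: Price = 0.0095

Derivation:
d1 = (ln(S/K) + (r - q + 0.5*sigma^2) * T) / (sigma * sqrt(T)) = -1.02095008
d2 = d1 - sigma * sqrt(T) = -1.13351086
exp(-rT) = 0.99451729; exp(-qT) = 1.00000000
C = S_0 * exp(-qT) * N(d1) - K * exp(-rT) * N(d2)
N(d1) = 0.15363905; N(d2) = 0.12849989
C = 1.1100 * 1.00000000 * 0.15363905 - 1.2600 * 0.99451729 * 0.12849989 = 0.0095


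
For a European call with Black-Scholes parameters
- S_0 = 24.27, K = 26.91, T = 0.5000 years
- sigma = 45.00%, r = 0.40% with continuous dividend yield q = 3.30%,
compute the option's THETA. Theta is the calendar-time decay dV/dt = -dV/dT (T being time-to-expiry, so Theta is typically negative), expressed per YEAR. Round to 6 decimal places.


Answer: Theta = -2.667747

Derivation:
d1 = -0.2109753491; d2 = -0.5291734006
phi(d1) = 0.3901617695; exp(-qT) = 0.9836353794; exp(-rT) = 0.9980019987
Theta = -S*exp(-qT)*phi(d1)*sigma/(2*sqrt(T)) - r*K*exp(-rT)*N(d2) + q*S*exp(-qT)*N(d1)
N(d1) = 0.4164532535; N(d2) = 0.2983425835; sqrt(T) = 0.7071067812
Term 1 = -24.2700 * 0.9836353794 * 0.3901617695 * 0.4500 / (2 * 0.7071067812) = -2.9637812457
Term 2 = -0.0040 * 26.9100 * 0.9980019987 * 0.2983425835 = -0.0320494327
Term 3 = 0.0330 * 24.2700 * 0.9836353794 * 0.4164532535 = 0.3280832939
Theta = -2.9637812457 + (-0.0320494327) + (0.3280832939) = -2.667747


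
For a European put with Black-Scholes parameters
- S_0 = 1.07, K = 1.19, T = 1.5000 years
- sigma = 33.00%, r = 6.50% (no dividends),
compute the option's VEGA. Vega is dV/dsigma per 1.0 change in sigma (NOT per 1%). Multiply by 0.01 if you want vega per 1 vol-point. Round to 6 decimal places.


Answer: Vega = 0.514374

Derivation:
d1 = 0.1803228774; d2 = -0.2238429302
phi(d1) = 0.3925086502; exp(-qT) = 1.0000000000; exp(-rT) = 0.9071023416
Vega = S * exp(-qT) * phi(d1) * sqrt(T) = 1.0700 * 1.0000000000 * 0.3925086502 * 1.2247448714 = 0.514374


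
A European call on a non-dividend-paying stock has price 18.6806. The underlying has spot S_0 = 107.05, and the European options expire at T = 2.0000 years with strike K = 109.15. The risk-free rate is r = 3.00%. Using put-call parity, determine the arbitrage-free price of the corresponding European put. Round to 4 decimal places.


Put-call parity: C - P = S_0 * exp(-qT) - K * exp(-rT).
S_0 * exp(-qT) = 107.0500 * 1.00000000 = 107.05000000
K * exp(-rT) = 109.1500 * 0.94176453 = 102.79359884
P = C - S*exp(-qT) + K*exp(-rT)
P = 18.6806 - 107.05000000 + 102.79359884 = 14.4242

Answer: Put price = 14.4242


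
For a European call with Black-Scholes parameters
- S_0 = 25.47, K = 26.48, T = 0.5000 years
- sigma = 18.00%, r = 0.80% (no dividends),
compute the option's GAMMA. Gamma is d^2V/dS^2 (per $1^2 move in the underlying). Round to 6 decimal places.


Answer: Gamma = 0.120366

Derivation:
d1 = -0.2104698783; d2 = -0.3377490990
phi(d1) = 0.3902033295; exp(-qT) = 1.0000000000; exp(-rT) = 0.9960079893
Gamma = exp(-qT) * phi(d1) / (S * sigma * sqrt(T)) = 1.0000000000 * 0.3902033295 / (25.4700 * 0.1800 * 0.7071067812) = 0.120366


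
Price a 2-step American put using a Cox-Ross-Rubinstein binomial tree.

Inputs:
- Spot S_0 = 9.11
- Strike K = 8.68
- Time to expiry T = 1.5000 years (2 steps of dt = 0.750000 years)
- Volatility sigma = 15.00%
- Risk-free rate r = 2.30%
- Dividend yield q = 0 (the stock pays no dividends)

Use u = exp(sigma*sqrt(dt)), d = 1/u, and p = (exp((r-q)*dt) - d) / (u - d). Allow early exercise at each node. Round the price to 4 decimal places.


Answer: Price = V(0,0) = 0.3465

Derivation:
dt = T/N = 0.750000
u = exp(sigma*sqrt(dt)) = 1.138719; d = 1/u = 0.878180
p = (exp((r-q)*dt) - d) / (u - d) = 0.534353
Discount per step: exp(-r*dt) = 0.982898
Stock lattice S(k, i) with i counting down-moves:
  k=0: S(0,0) = 9.1100
  k=1: S(1,0) = 10.3737; S(1,1) = 8.0002
  k=2: S(2,0) = 11.8128; S(2,1) = 9.1100; S(2,2) = 7.0256
Terminal payoffs V(N, i) = max(K - S_T, 0):
  V(2,0) = 0.000000; V(2,1) = 0.000000; V(2,2) = 1.654369
Backward induction: V(k, i) = exp(-r*dt) * [p * V(k+1, i) + (1-p) * V(k+1, i+1)]; then take max(V_cont, immediate exercise) for American.
  V(1,0) = exp(-r*dt) * [p*0.000000 + (1-p)*0.000000] = 0.000000; exercise = 0.000000; V(1,0) = max -> 0.000000
  V(1,1) = exp(-r*dt) * [p*0.000000 + (1-p)*1.654369] = 0.757177; exercise = 0.679781; V(1,1) = max -> 0.757177
  V(0,0) = exp(-r*dt) * [p*0.000000 + (1-p)*0.757177] = 0.346548; exercise = 0.000000; V(0,0) = max -> 0.346548


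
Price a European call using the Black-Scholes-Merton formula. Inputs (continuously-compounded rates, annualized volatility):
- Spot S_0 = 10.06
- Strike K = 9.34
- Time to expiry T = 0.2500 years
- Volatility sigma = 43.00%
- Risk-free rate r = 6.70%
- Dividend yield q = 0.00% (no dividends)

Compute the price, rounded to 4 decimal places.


d1 = (ln(S/K) + (r - q + 0.5*sigma^2) * T) / (sigma * sqrt(T)) = 0.53080657
d2 = d1 - sigma * sqrt(T) = 0.31580657
exp(-rT) = 0.98338950; exp(-qT) = 1.00000000
C = S_0 * exp(-qT) * N(d1) - K * exp(-rT) * N(d2)
N(d1) = 0.70222359; N(d2) = 0.62392533
C = 10.0600 * 1.00000000 * 0.70222359 - 9.3400 * 0.98338950 * 0.62392533 = 1.3337

Answer: Price = 1.3337


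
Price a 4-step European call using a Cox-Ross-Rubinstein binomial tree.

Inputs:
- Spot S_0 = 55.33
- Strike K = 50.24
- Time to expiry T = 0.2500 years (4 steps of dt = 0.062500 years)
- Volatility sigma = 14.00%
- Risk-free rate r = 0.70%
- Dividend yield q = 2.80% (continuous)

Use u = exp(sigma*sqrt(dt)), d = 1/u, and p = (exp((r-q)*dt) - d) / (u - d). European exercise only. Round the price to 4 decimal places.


dt = T/N = 0.062500
u = exp(sigma*sqrt(dt)) = 1.035620; d = 1/u = 0.965605
p = (exp((r-q)*dt) - d) / (u - d) = 0.472517
Discount per step: exp(-r*dt) = 0.999563
Stock lattice S(k, i) with i counting down-moves:
  k=0: S(0,0) = 55.3300
  k=1: S(1,0) = 57.3008; S(1,1) = 53.4269
  k=2: S(2,0) = 59.3419; S(2,1) = 55.3300; S(2,2) = 51.5894
  k=3: S(3,0) = 61.4556; S(3,1) = 57.3008; S(3,2) = 53.4269; S(3,3) = 49.8150
  k=4: S(4,0) = 63.6446; S(4,1) = 59.3419; S(4,2) = 55.3300; S(4,3) = 51.5894; S(4,4) = 48.1016
Terminal payoffs V(N, i) = max(S_T - K, 0):
  V(4,0) = 13.404649; V(4,1) = 9.101878; V(4,2) = 5.090000; V(4,3) = 1.349350; V(4,4) = 0.000000
Backward induction: V(k, i) = exp(-r*dt) * [p * V(k+1, i) + (1-p) * V(k+1, i+1)].
  V(3,0) = exp(-r*dt) * [p*13.404649 + (1-p)*9.101878] = 11.130140
  V(3,1) = exp(-r*dt) * [p*9.101878 + (1-p)*5.090000] = 6.982625
  V(3,2) = exp(-r*dt) * [p*5.090000 + (1-p)*1.349350] = 3.115507
  V(3,3) = exp(-r*dt) * [p*1.349350 + (1-p)*0.000000] = 0.637312
  V(2,0) = exp(-r*dt) * [p*11.130140 + (1-p)*6.982625] = 8.938485
  V(2,1) = exp(-r*dt) * [p*6.982625 + (1-p)*3.115507] = 4.940624
  V(2,2) = exp(-r*dt) * [p*3.115507 + (1-p)*0.637312] = 1.807511
  V(1,0) = exp(-r*dt) * [p*8.938485 + (1-p)*4.940624] = 6.826694
  V(1,1) = exp(-r*dt) * [p*4.940624 + (1-p)*1.807511] = 3.286522
  V(0,0) = exp(-r*dt) * [p*6.826694 + (1-p)*3.286522] = 4.957144

Answer: Price = V(0,0) = 4.9571


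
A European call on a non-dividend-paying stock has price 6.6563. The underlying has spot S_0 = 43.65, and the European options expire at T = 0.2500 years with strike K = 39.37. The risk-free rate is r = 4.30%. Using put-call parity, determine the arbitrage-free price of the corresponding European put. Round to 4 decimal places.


Put-call parity: C - P = S_0 * exp(-qT) - K * exp(-rT).
S_0 * exp(-qT) = 43.6500 * 1.00000000 = 43.65000000
K * exp(-rT) = 39.3700 * 0.98930757 = 38.94903922
P = C - S*exp(-qT) + K*exp(-rT)
P = 6.6563 - 43.65000000 + 38.94903922 = 1.9553

Answer: Put price = 1.9553


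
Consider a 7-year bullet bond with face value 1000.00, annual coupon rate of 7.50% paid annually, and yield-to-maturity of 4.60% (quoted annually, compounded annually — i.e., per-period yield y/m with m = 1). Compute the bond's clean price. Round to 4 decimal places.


Coupon per period c = face * coupon_rate / m = 75.000000
Periods per year m = 1; per-period yield y/m = 0.046000
Number of cashflows N = 7
Cashflows (t years, CF_t, discount factor 1/(1+y/m)^(m*t), PV):
  t = 1.0000: CF_t = 75.000000, DF = 0.956023, PV = 71.701721
  t = 2.0000: CF_t = 75.000000, DF = 0.913980, PV = 68.548490
  t = 3.0000: CF_t = 75.000000, DF = 0.873786, PV = 65.533930
  t = 4.0000: CF_t = 75.000000, DF = 0.835359, PV = 62.651940
  t = 5.0000: CF_t = 75.000000, DF = 0.798623, PV = 59.896692
  t = 6.0000: CF_t = 75.000000, DF = 0.763501, PV = 57.262612
  t = 7.0000: CF_t = 1075.000000, DF = 0.729925, PV = 784.669320
Price P = sum_t PV_t = 1170.264706

Answer: Price = 1170.2647


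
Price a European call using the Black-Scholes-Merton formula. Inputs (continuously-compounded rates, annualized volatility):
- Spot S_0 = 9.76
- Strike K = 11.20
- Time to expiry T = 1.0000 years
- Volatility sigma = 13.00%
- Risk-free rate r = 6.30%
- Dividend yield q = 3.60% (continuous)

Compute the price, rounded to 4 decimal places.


Answer: Price = 0.1418

Derivation:
d1 = (ln(S/K) + (r - q + 0.5*sigma^2) * T) / (sigma * sqrt(T)) = -0.78593368
d2 = d1 - sigma * sqrt(T) = -0.91593368
exp(-rT) = 0.93894347; exp(-qT) = 0.96464029
C = S_0 * exp(-qT) * N(d1) - K * exp(-rT) * N(d2)
N(d1) = 0.21595317; N(d2) = 0.17985084
C = 9.7600 * 0.96464029 * 0.21595317 - 11.2000 * 0.93894347 * 0.17985084 = 0.1418


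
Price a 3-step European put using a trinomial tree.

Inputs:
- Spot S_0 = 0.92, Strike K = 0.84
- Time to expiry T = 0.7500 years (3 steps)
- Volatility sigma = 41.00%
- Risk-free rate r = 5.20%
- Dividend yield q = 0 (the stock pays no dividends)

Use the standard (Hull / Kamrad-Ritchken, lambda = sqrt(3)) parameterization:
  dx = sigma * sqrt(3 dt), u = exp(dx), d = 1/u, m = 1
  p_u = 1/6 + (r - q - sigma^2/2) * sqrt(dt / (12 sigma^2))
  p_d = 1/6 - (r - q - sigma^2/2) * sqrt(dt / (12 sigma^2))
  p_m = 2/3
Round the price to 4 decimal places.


Answer: Price = V(0,0) = 0.0737

Derivation:
dt = T/N = 0.250000; dx = sigma*sqrt(3*dt) = 0.355070
u = exp(dx) = 1.426281; d = 1/u = 0.701124
p_u = 0.155384, p_m = 0.666667, p_d = 0.177950
Discount per step: exp(-r*dt) = 0.987084
Stock lattice S(k, j) with j the centered position index:
  k=0: S(0,+0) = 0.9200
  k=1: S(1,-1) = 0.6450; S(1,+0) = 0.9200; S(1,+1) = 1.3122
  k=2: S(2,-2) = 0.4522; S(2,-1) = 0.6450; S(2,+0) = 0.9200; S(2,+1) = 1.3122; S(2,+2) = 1.8715
  k=3: S(3,-3) = 0.3171; S(3,-2) = 0.4522; S(3,-1) = 0.6450; S(3,+0) = 0.9200; S(3,+1) = 1.3122; S(3,+2) = 1.8715; S(3,+3) = 2.6693
Terminal payoffs V(N, j) = max(K - S_T, 0):
  V(3,-3) = 0.522917; V(3,-2) = 0.387751; V(3,-1) = 0.194966; V(3,+0) = 0.000000; V(3,+1) = 0.000000; V(3,+2) = 0.000000; V(3,+3) = 0.000000
Backward induction: V(k, j) = exp(-r*dt) * [p_u * V(k+1, j+1) + p_m * V(k+1, j) + p_d * V(k+1, j-1)]
  V(2,-2) = exp(-r*dt) * [p_u*0.194966 + p_m*0.387751 + p_d*0.522917] = 0.376916
  V(2,-1) = exp(-r*dt) * [p_u*0.000000 + p_m*0.194966 + p_d*0.387751] = 0.196407
  V(2,+0) = exp(-r*dt) * [p_u*0.000000 + p_m*0.000000 + p_d*0.194966] = 0.034246
  V(2,+1) = exp(-r*dt) * [p_u*0.000000 + p_m*0.000000 + p_d*0.000000] = 0.000000
  V(2,+2) = exp(-r*dt) * [p_u*0.000000 + p_m*0.000000 + p_d*0.000000] = 0.000000
  V(1,-1) = exp(-r*dt) * [p_u*0.034246 + p_m*0.196407 + p_d*0.376916] = 0.200705
  V(1,+0) = exp(-r*dt) * [p_u*0.000000 + p_m*0.034246 + p_d*0.196407] = 0.057035
  V(1,+1) = exp(-r*dt) * [p_u*0.000000 + p_m*0.000000 + p_d*0.034246] = 0.006015
  V(0,+0) = exp(-r*dt) * [p_u*0.006015 + p_m*0.057035 + p_d*0.200705] = 0.073709


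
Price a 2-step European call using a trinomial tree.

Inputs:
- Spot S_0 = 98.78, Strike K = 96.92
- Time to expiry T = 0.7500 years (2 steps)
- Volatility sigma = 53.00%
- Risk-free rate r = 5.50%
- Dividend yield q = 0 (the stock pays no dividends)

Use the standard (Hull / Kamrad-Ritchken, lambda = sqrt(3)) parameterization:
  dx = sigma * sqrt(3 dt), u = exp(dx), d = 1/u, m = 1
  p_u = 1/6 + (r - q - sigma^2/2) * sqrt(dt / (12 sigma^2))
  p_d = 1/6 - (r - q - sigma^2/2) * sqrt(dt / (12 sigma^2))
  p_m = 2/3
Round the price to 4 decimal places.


dt = T/N = 0.375000; dx = sigma*sqrt(3*dt) = 0.562150
u = exp(dx) = 1.754440; d = 1/u = 0.569982
p_u = 0.138166, p_m = 0.666667, p_d = 0.195168
Discount per step: exp(-r*dt) = 0.979586
Stock lattice S(k, j) with j the centered position index:
  k=0: S(0,+0) = 98.7800
  k=1: S(1,-1) = 56.3029; S(1,+0) = 98.7800; S(1,+1) = 173.3036
  k=2: S(2,-2) = 32.0916; S(2,-1) = 56.3029; S(2,+0) = 98.7800; S(2,+1) = 173.3036; S(2,+2) = 304.0508
Terminal payoffs V(N, j) = max(S_T - K, 0):
  V(2,-2) = 0.000000; V(2,-1) = 0.000000; V(2,+0) = 1.860000; V(2,+1) = 76.383613; V(2,+2) = 207.130844
Backward induction: V(k, j) = exp(-r*dt) * [p_u * V(k+1, j+1) + p_m * V(k+1, j) + p_d * V(k+1, j-1)]
  V(1,-1) = exp(-r*dt) * [p_u*1.860000 + p_m*0.000000 + p_d*0.000000] = 0.251742
  V(1,+0) = exp(-r*dt) * [p_u*76.383613 + p_m*1.860000 + p_d*0.000000] = 11.552836
  V(1,+1) = exp(-r*dt) * [p_u*207.130844 + p_m*76.383613 + p_d*1.860000] = 78.272640
  V(0,+0) = exp(-r*dt) * [p_u*78.272640 + p_m*11.552836 + p_d*0.251742] = 18.186614

Answer: Price = V(0,0) = 18.1866


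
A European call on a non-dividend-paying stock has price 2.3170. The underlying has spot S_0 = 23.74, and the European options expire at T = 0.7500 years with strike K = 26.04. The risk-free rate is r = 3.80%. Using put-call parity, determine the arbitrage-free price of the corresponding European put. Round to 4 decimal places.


Put-call parity: C - P = S_0 * exp(-qT) - K * exp(-rT).
S_0 * exp(-qT) = 23.7400 * 1.00000000 = 23.74000000
K * exp(-rT) = 26.0400 * 0.97190229 = 25.30833574
P = C - S*exp(-qT) + K*exp(-rT)
P = 2.3170 - 23.74000000 + 25.30833574 = 3.8853

Answer: Put price = 3.8853


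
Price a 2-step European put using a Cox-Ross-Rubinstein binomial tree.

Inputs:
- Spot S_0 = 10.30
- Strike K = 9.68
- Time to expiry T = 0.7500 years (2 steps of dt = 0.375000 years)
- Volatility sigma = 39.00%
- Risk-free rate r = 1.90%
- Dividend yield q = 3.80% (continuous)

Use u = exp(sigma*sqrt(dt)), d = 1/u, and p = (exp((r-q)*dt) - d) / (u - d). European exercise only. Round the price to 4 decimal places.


Answer: Price = V(0,0) = 1.0697

Derivation:
dt = T/N = 0.375000
u = exp(sigma*sqrt(dt)) = 1.269757; d = 1/u = 0.787552
p = (exp((r-q)*dt) - d) / (u - d) = 0.425852
Discount per step: exp(-r*dt) = 0.992900
Stock lattice S(k, i) with i counting down-moves:
  k=0: S(0,0) = 10.3000
  k=1: S(1,0) = 13.0785; S(1,1) = 8.1118
  k=2: S(2,0) = 16.6065; S(2,1) = 10.3000; S(2,2) = 6.3885
Terminal payoffs V(N, i) = max(K - S_T, 0):
  V(2,0) = 0.000000; V(2,1) = 0.000000; V(2,2) = 3.291539
Backward induction: V(k, i) = exp(-r*dt) * [p * V(k+1, i) + (1-p) * V(k+1, i+1)].
  V(1,0) = exp(-r*dt) * [p*0.000000 + (1-p)*0.000000] = 0.000000
  V(1,1) = exp(-r*dt) * [p*0.000000 + (1-p)*3.291539] = 1.876412
  V(0,0) = exp(-r*dt) * [p*0.000000 + (1-p)*1.876412] = 1.069688


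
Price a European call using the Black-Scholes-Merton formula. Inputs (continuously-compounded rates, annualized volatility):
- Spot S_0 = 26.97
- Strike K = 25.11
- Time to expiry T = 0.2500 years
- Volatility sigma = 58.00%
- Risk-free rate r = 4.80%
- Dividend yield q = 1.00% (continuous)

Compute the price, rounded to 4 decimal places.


d1 = (ln(S/K) + (r - q + 0.5*sigma^2) * T) / (sigma * sqrt(T)) = 0.42416884
d2 = d1 - sigma * sqrt(T) = 0.13416884
exp(-rT) = 0.98807171; exp(-qT) = 0.99750312
C = S_0 * exp(-qT) * N(d1) - K * exp(-rT) * N(d2)
N(d1) = 0.66427866; N(d2) = 0.55336547
C = 26.9700 * 0.99750312 * 0.66427866 - 25.1100 * 0.98807171 * 0.55336547 = 4.1416

Answer: Price = 4.1416


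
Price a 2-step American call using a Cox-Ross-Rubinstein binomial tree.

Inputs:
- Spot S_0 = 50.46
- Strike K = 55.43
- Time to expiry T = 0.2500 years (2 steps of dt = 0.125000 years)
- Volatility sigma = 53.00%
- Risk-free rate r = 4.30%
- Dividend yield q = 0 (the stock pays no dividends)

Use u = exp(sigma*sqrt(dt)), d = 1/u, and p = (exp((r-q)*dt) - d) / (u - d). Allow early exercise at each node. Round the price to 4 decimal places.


Answer: Price = V(0,0) = 3.8873

Derivation:
dt = T/N = 0.125000
u = exp(sigma*sqrt(dt)) = 1.206089; d = 1/u = 0.829126
p = (exp((r-q)*dt) - d) / (u - d) = 0.467588
Discount per step: exp(-r*dt) = 0.994639
Stock lattice S(k, i) with i counting down-moves:
  k=0: S(0,0) = 50.4600
  k=1: S(1,0) = 60.8593; S(1,1) = 41.8377
  k=2: S(2,0) = 73.4017; S(2,1) = 50.4600; S(2,2) = 34.6887
Terminal payoffs V(N, i) = max(S_T - K, 0):
  V(2,0) = 17.971732; V(2,1) = 0.000000; V(2,2) = 0.000000
Backward induction: V(k, i) = exp(-r*dt) * [p * V(k+1, i) + (1-p) * V(k+1, i+1)]; then take max(V_cont, immediate exercise) for American.
  V(1,0) = exp(-r*dt) * [p*17.971732 + (1-p)*0.000000] = 8.358316; exercise = 5.429276; V(1,0) = max -> 8.358316
  V(1,1) = exp(-r*dt) * [p*0.000000 + (1-p)*0.000000] = 0.000000; exercise = 0.000000; V(1,1) = max -> 0.000000
  V(0,0) = exp(-r*dt) * [p*8.358316 + (1-p)*0.000000] = 3.887297; exercise = 0.000000; V(0,0) = max -> 3.887297


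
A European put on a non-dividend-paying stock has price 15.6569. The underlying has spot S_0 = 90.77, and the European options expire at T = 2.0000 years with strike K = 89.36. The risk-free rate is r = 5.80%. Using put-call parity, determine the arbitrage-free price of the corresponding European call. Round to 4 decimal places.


Answer: Call price = 26.8540

Derivation:
Put-call parity: C - P = S_0 * exp(-qT) - K * exp(-rT).
S_0 * exp(-qT) = 90.7700 * 1.00000000 = 90.77000000
K * exp(-rT) = 89.3600 * 0.89047522 = 79.57286595
C = P + S*exp(-qT) - K*exp(-rT)
C = 15.6569 + 90.77000000 - 79.57286595 = 26.8540


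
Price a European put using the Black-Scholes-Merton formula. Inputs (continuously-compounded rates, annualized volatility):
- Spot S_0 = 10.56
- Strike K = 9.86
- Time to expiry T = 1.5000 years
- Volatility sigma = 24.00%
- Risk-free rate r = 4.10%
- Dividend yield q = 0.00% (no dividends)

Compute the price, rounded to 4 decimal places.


Answer: Price = 0.6252

Derivation:
d1 = (ln(S/K) + (r - q + 0.5*sigma^2) * T) / (sigma * sqrt(T)) = 0.58953472
d2 = d1 - sigma * sqrt(T) = 0.29559595
exp(-rT) = 0.94035295; exp(-qT) = 1.00000000
P = K * exp(-rT) * N(-d2) - S_0 * exp(-qT) * N(-d1)
N(-d1) = 0.27775131; N(-d2) = 0.38376933
P = 9.8600 * 0.94035295 * 0.38376933 - 10.5600 * 1.00000000 * 0.27775131 = 0.6252


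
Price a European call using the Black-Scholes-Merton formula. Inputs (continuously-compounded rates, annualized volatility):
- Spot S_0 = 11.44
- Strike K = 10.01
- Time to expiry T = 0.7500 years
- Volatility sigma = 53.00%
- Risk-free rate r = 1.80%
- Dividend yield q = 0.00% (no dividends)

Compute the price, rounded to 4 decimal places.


Answer: Price = 2.8132

Derivation:
d1 = (ln(S/K) + (r - q + 0.5*sigma^2) * T) / (sigma * sqrt(T)) = 0.54983112
d2 = d1 - sigma * sqrt(T) = 0.09083766
exp(-rT) = 0.98659072; exp(-qT) = 1.00000000
C = S_0 * exp(-qT) * N(d1) - K * exp(-rT) * N(d2)
N(d1) = 0.70878240; N(d2) = 0.53618921
C = 11.4400 * 1.00000000 * 0.70878240 - 10.0100 * 0.98659072 * 0.53618921 = 2.8132


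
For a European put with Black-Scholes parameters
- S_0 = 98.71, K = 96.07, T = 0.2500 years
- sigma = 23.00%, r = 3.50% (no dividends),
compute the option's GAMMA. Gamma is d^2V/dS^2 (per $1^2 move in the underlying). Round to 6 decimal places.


d1 = 0.3693188349; d2 = 0.2543188349
phi(d1) = 0.3726421385; exp(-qT) = 1.0000000000; exp(-rT) = 0.9912881698
Gamma = exp(-qT) * phi(d1) / (S * sigma * sqrt(T)) = 1.0000000000 * 0.3726421385 / (98.7100 * 0.2300 * 0.5000000000) = 0.032827

Answer: Gamma = 0.032827


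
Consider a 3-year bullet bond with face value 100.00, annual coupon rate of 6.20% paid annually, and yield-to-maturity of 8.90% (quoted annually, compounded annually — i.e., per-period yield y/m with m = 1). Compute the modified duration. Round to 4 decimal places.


Coupon per period c = face * coupon_rate / m = 6.200000
Periods per year m = 1; per-period yield y/m = 0.089000
Number of cashflows N = 3
Cashflows (t years, CF_t, discount factor 1/(1+y/m)^(m*t), PV):
  t = 1.0000: CF_t = 6.200000, DF = 0.918274, PV = 5.693297
  t = 2.0000: CF_t = 6.200000, DF = 0.843226, PV = 5.228004
  t = 3.0000: CF_t = 106.200000, DF = 0.774313, PV = 82.232005
Price P = sum_t PV_t = 93.153305
First compute Macaulay numerator sum_t t * PV_t:
  t * PV_t at t = 1.0000: 5.693297
  t * PV_t at t = 2.0000: 10.456008
  t * PV_t at t = 3.0000: 246.696014
Macaulay duration D = 262.845319 / 93.153305 = 2.821642
Modified duration = D / (1 + y/m) = 2.821642 / (1 + 0.089000) = 2.591040

Answer: Modified duration = 2.5910


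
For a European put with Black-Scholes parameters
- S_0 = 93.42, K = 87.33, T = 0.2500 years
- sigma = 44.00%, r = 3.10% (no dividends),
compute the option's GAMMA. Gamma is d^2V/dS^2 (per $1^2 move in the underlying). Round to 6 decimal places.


d1 = 0.4516427666; d2 = 0.2316427666
phi(d1) = 0.3602600571; exp(-qT) = 1.0000000000; exp(-rT) = 0.9922799538
Gamma = exp(-qT) * phi(d1) / (S * sigma * sqrt(T)) = 1.0000000000 * 0.3602600571 / (93.4200 * 0.4400 * 0.5000000000) = 0.017529

Answer: Gamma = 0.017529


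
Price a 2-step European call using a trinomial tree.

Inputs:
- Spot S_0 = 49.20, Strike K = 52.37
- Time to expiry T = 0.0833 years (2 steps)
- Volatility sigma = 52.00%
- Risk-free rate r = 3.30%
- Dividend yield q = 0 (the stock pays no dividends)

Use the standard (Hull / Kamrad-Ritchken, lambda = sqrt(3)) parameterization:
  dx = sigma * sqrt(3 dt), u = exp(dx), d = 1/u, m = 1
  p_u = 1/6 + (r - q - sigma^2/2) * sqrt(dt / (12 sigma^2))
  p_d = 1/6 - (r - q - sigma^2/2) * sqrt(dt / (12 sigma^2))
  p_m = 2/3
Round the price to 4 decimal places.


Answer: Price = V(0,0) = 1.8419

Derivation:
dt = T/N = 0.041650; dx = sigma*sqrt(3*dt) = 0.183811
u = exp(dx) = 1.201789; d = 1/u = 0.832093
p_u = 0.155088, p_m = 0.666667, p_d = 0.178245
Discount per step: exp(-r*dt) = 0.998626
Stock lattice S(k, j) with j the centered position index:
  k=0: S(0,+0) = 49.2000
  k=1: S(1,-1) = 40.9390; S(1,+0) = 49.2000; S(1,+1) = 59.1280
  k=2: S(2,-2) = 34.0650; S(2,-1) = 40.9390; S(2,+0) = 49.2000; S(2,+1) = 59.1280; S(2,+2) = 71.0594
Terminal payoffs V(N, j) = max(S_T - K, 0):
  V(2,-2) = 0.000000; V(2,-1) = 0.000000; V(2,+0) = 0.000000; V(2,+1) = 6.758002; V(2,+2) = 18.689361
Backward induction: V(k, j) = exp(-r*dt) * [p_u * V(k+1, j+1) + p_m * V(k+1, j) + p_d * V(k+1, j-1)]
  V(1,-1) = exp(-r*dt) * [p_u*0.000000 + p_m*0.000000 + p_d*0.000000] = 0.000000
  V(1,+0) = exp(-r*dt) * [p_u*6.758002 + p_m*0.000000 + p_d*0.000000] = 1.046644
  V(1,+1) = exp(-r*dt) * [p_u*18.689361 + p_m*6.758002 + p_d*0.000000] = 7.393658
  V(0,+0) = exp(-r*dt) * [p_u*7.393658 + p_m*1.046644 + p_d*0.000000] = 1.841896


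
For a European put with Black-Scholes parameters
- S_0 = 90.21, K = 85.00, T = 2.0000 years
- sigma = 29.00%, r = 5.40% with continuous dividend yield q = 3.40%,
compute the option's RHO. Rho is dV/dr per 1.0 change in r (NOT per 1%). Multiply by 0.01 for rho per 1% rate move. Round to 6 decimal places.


d1 = 0.4476449913; d2 = 0.0375230582
phi(d1) = 0.3609082340; exp(-qT) = 0.9342604736; exp(-rT) = 0.8976275964
N(-d2) = 0.4850339776
Rho = -K*T*exp(-rT)*N(-d2) = -85.0000 * 2.0000 * 0.8976275964 * 0.4850339776 = -74.014580

Answer: Rho = -74.014580


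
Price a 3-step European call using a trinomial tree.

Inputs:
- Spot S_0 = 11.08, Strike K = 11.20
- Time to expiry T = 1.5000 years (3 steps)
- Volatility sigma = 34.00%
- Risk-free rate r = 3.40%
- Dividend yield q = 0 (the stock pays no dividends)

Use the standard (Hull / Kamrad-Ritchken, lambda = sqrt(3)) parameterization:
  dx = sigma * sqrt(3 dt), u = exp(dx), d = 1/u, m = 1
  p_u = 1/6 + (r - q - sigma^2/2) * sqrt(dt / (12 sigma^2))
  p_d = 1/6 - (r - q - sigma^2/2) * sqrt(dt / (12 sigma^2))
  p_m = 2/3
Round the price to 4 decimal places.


Answer: Price = V(0,0) = 1.8714

Derivation:
dt = T/N = 0.500000; dx = sigma*sqrt(3*dt) = 0.416413
u = exp(dx) = 1.516512; d = 1/u = 0.659408
p_u = 0.152378, p_m = 0.666667, p_d = 0.180955
Discount per step: exp(-r*dt) = 0.983144
Stock lattice S(k, j) with j the centered position index:
  k=0: S(0,+0) = 11.0800
  k=1: S(1,-1) = 7.3062; S(1,+0) = 11.0800; S(1,+1) = 16.8030
  k=2: S(2,-2) = 4.8178; S(2,-1) = 7.3062; S(2,+0) = 11.0800; S(2,+1) = 16.8030; S(2,+2) = 25.4819
  k=3: S(3,-3) = 3.1769; S(3,-2) = 4.8178; S(3,-1) = 7.3062; S(3,+0) = 11.0800; S(3,+1) = 16.8030; S(3,+2) = 25.4819; S(3,+3) = 38.6436
Terminal payoffs V(N, j) = max(S_T - K, 0):
  V(3,-3) = 0.000000; V(3,-2) = 0.000000; V(3,-1) = 0.000000; V(3,+0) = 0.000000; V(3,+1) = 5.602958; V(3,+2) = 14.281895; V(3,+3) = 27.443611
Backward induction: V(k, j) = exp(-r*dt) * [p_u * V(k+1, j+1) + p_m * V(k+1, j) + p_d * V(k+1, j-1)]
  V(2,-2) = exp(-r*dt) * [p_u*0.000000 + p_m*0.000000 + p_d*0.000000] = 0.000000
  V(2,-1) = exp(-r*dt) * [p_u*0.000000 + p_m*0.000000 + p_d*0.000000] = 0.000000
  V(2,+0) = exp(-r*dt) * [p_u*5.602958 + p_m*0.000000 + p_d*0.000000] = 0.839376
  V(2,+1) = exp(-r*dt) * [p_u*14.281895 + p_m*5.602958 + p_d*0.000000] = 5.811905
  V(2,+2) = exp(-r*dt) * [p_u*27.443611 + p_m*14.281895 + p_d*5.602958] = 14.468877
  V(1,-1) = exp(-r*dt) * [p_u*0.839376 + p_m*0.000000 + p_d*0.000000] = 0.125746
  V(1,+0) = exp(-r*dt) * [p_u*5.811905 + p_m*0.839376 + p_d*0.000000] = 1.420830
  V(1,+1) = exp(-r*dt) * [p_u*14.468877 + p_m*5.811905 + p_d*0.839376] = 6.126195
  V(0,+0) = exp(-r*dt) * [p_u*6.126195 + p_m*1.420830 + p_d*0.125746] = 1.871386


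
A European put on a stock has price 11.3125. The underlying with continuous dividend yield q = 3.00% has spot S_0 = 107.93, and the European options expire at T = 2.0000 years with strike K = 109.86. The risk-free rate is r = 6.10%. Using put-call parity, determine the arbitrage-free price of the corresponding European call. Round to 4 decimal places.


Answer: Call price = 15.7147

Derivation:
Put-call parity: C - P = S_0 * exp(-qT) - K * exp(-rT).
S_0 * exp(-qT) = 107.9300 * 0.94176453 = 101.64464611
K * exp(-rT) = 109.8600 * 0.88514837 = 97.24239976
C = P + S*exp(-qT) - K*exp(-rT)
C = 11.3125 + 101.64464611 - 97.24239976 = 15.7147


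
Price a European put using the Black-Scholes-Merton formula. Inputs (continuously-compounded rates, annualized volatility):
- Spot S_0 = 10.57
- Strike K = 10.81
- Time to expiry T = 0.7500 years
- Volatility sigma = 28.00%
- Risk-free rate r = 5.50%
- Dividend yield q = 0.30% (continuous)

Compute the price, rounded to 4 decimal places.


Answer: Price = 0.9252

Derivation:
d1 = (ln(S/K) + (r - q + 0.5*sigma^2) * T) / (sigma * sqrt(T)) = 0.18948705
d2 = d1 - sigma * sqrt(T) = -0.05300006
exp(-rT) = 0.95958920; exp(-qT) = 0.99775253
P = K * exp(-rT) * N(-d2) - S_0 * exp(-qT) * N(-d1)
N(-d1) = 0.42485555; N(-d2) = 0.52113407
P = 10.8100 * 0.95958920 * 0.52113407 - 10.5700 * 0.99775253 * 0.42485555 = 0.9252


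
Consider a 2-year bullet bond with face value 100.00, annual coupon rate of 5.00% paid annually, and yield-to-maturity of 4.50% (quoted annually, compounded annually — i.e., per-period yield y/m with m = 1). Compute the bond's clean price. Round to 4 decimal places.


Answer: Price = 100.9363

Derivation:
Coupon per period c = face * coupon_rate / m = 5.000000
Periods per year m = 1; per-period yield y/m = 0.045000
Number of cashflows N = 2
Cashflows (t years, CF_t, discount factor 1/(1+y/m)^(m*t), PV):
  t = 1.0000: CF_t = 5.000000, DF = 0.956938, PV = 4.784689
  t = 2.0000: CF_t = 105.000000, DF = 0.915730, PV = 96.151645
Price P = sum_t PV_t = 100.936334


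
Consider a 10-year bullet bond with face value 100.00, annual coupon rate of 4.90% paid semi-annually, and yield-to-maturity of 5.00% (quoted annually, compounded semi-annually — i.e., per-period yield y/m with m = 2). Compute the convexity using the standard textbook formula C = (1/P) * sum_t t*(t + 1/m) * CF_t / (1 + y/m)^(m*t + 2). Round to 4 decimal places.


Answer: Convexity = 73.9524

Derivation:
Coupon per period c = face * coupon_rate / m = 2.450000
Periods per year m = 2; per-period yield y/m = 0.025000
Number of cashflows N = 20
Cashflows (t years, CF_t, discount factor 1/(1+y/m)^(m*t), PV):
  t = 0.5000: CF_t = 2.450000, DF = 0.975610, PV = 2.390244
  t = 1.0000: CF_t = 2.450000, DF = 0.951814, PV = 2.331945
  t = 1.5000: CF_t = 2.450000, DF = 0.928599, PV = 2.275069
  t = 2.0000: CF_t = 2.450000, DF = 0.905951, PV = 2.219579
  t = 2.5000: CF_t = 2.450000, DF = 0.883854, PV = 2.165443
  t = 3.0000: CF_t = 2.450000, DF = 0.862297, PV = 2.112627
  t = 3.5000: CF_t = 2.450000, DF = 0.841265, PV = 2.061100
  t = 4.0000: CF_t = 2.450000, DF = 0.820747, PV = 2.010829
  t = 4.5000: CF_t = 2.450000, DF = 0.800728, PV = 1.961784
  t = 5.0000: CF_t = 2.450000, DF = 0.781198, PV = 1.913936
  t = 5.5000: CF_t = 2.450000, DF = 0.762145, PV = 1.867255
  t = 6.0000: CF_t = 2.450000, DF = 0.743556, PV = 1.821712
  t = 6.5000: CF_t = 2.450000, DF = 0.725420, PV = 1.777280
  t = 7.0000: CF_t = 2.450000, DF = 0.707727, PV = 1.733932
  t = 7.5000: CF_t = 2.450000, DF = 0.690466, PV = 1.691641
  t = 8.0000: CF_t = 2.450000, DF = 0.673625, PV = 1.650381
  t = 8.5000: CF_t = 2.450000, DF = 0.657195, PV = 1.610128
  t = 9.0000: CF_t = 2.450000, DF = 0.641166, PV = 1.570856
  t = 9.5000: CF_t = 2.450000, DF = 0.625528, PV = 1.532543
  t = 10.0000: CF_t = 102.450000, DF = 0.610271, PV = 62.522258
Price P = sum_t PV_t = 99.220542
Convexity numerator sum_t t*(t + 1/m) * CF_t / (1+y/m)^(m*t + 2):
  t = 0.5000: term = 1.137534
  t = 1.0000: term = 3.329369
  t = 1.5000: term = 6.496329
  t = 2.0000: term = 10.563137
  t = 2.5000: term = 15.458249
  t = 3.0000: term = 21.113706
  t = 3.5000: term = 27.464983
  t = 4.0000: term = 34.450850
  t = 4.5000: term = 42.013231
  t = 5.0000: term = 50.097078
  t = 5.5000: term = 58.650237
  t = 6.0000: term = 67.623334
  t = 6.5000: term = 76.969648
  t = 7.0000: term = 86.645007
  t = 7.5000: term = 96.607673
  t = 8.0000: term = 106.818240
  t = 8.5000: term = 117.239532
  t = 9.0000: term = 127.836506
  t = 9.5000: term = 138.576158
  t = 10.0000: term = 6248.506461
Convexity = (1/P) * sum = 7337.597260 / 99.220542 = 73.952401


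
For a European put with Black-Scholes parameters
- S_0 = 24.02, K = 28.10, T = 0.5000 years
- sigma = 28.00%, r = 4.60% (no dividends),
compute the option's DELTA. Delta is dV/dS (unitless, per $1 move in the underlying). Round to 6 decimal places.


Answer: Delta = -0.718103

Derivation:
d1 = -0.5772151025; d2 = -0.7752050012
phi(d1) = 0.3377237010; exp(-qT) = 1.0000000000; exp(-rT) = 0.9772624838
N(-d1) = 0.7181029220
Delta = -exp(-qT) * N(-d1) = -1.0000000000 * 0.7181029220 = -0.718103


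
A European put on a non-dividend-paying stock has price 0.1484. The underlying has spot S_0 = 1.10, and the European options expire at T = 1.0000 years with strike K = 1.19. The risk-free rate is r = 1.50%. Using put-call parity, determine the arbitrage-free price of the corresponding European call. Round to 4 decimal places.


Put-call parity: C - P = S_0 * exp(-qT) - K * exp(-rT).
S_0 * exp(-qT) = 1.1000 * 1.00000000 = 1.10000000
K * exp(-rT) = 1.1900 * 0.98511194 = 1.17228321
C = P + S*exp(-qT) - K*exp(-rT)
C = 0.1484 + 1.10000000 - 1.17228321 = 0.0761

Answer: Call price = 0.0761


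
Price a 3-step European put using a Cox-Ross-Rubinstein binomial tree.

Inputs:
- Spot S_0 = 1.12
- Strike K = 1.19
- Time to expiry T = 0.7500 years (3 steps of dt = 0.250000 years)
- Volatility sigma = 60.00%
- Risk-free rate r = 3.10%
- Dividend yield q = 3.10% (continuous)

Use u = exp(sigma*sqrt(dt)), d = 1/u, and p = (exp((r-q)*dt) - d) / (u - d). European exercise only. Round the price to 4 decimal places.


Answer: Price = V(0,0) = 0.2843

Derivation:
dt = T/N = 0.250000
u = exp(sigma*sqrt(dt)) = 1.349859; d = 1/u = 0.740818
p = (exp((r-q)*dt) - d) / (u - d) = 0.425557
Discount per step: exp(-r*dt) = 0.992280
Stock lattice S(k, i) with i counting down-moves:
  k=0: S(0,0) = 1.1200
  k=1: S(1,0) = 1.5118; S(1,1) = 0.8297
  k=2: S(2,0) = 2.0408; S(2,1) = 1.1200; S(2,2) = 0.6147
  k=3: S(3,0) = 2.7548; S(3,1) = 1.5118; S(3,2) = 0.8297; S(3,3) = 0.4554
Terminal payoffs V(N, i) = max(K - S_T, 0):
  V(3,0) = 0.000000; V(3,1) = 0.000000; V(3,2) = 0.360284; V(3,3) = 0.734642
Backward induction: V(k, i) = exp(-r*dt) * [p * V(k+1, i) + (1-p) * V(k+1, i+1)].
  V(2,0) = exp(-r*dt) * [p*0.000000 + (1-p)*0.000000] = 0.000000
  V(2,1) = exp(-r*dt) * [p*0.000000 + (1-p)*0.360284] = 0.205364
  V(2,2) = exp(-r*dt) * [p*0.360284 + (1-p)*0.734642] = 0.570889
  V(1,0) = exp(-r*dt) * [p*0.000000 + (1-p)*0.205364] = 0.117059
  V(1,1) = exp(-r*dt) * [p*0.205364 + (1-p)*0.570889] = 0.412131
  V(0,0) = exp(-r*dt) * [p*0.117059 + (1-p)*0.412131] = 0.284349
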